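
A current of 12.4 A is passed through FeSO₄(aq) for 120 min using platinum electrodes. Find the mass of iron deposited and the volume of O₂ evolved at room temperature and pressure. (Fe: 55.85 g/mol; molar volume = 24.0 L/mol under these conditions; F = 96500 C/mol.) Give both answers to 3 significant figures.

Q = 12.4 × 7200 = 89280 C; n(e⁻) = 89280 / 96500 = 0.9252 mol
Cathode: Fe²⁺ + 2e⁻ → Fe → n(Fe) = 0.9252/2 = 0.4626 mol → 25.8 g
Anode: 2H₂O → O₂ + 4H⁺ + 4e⁻ → n(O₂) = 0.9252/4 = 0.2313 mol → 5.55 L

25.8 g Fe; 5.55 L O₂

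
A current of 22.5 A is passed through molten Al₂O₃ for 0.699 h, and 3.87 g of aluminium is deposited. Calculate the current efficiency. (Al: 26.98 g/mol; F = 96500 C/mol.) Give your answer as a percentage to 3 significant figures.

73.3%

Q = 22.5 × 2516.4 = 56620 C
n(e⁻) = 56620 / 96500 = 0.5867 mol
Al³⁺ + 3e⁻ → Al, so theoretical n(Al) = 0.1956 mol → 5.277 g
Efficiency = 3.87 / 5.277 = 0.7334 = 73.3%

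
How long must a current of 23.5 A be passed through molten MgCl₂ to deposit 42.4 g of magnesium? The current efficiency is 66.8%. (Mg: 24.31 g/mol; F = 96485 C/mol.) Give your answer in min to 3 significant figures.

n(Mg) = 42.4 / 24.31 = 1.744 mol
Mg²⁺ + 2e⁻ → Mg, so n(e⁻) = 2 × 1.744 = 3.488 mol
Q = 3.488 × 96485 / 0.668 = 5.038×10^5 C
t = Q / I = 5.038×10^5 / 23.5 = 21440 s = 357 min

357 min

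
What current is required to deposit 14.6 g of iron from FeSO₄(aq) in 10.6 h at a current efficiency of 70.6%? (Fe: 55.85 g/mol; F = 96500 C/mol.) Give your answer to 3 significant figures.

1.87 A

n(Fe) = 14.6 / 55.85 = 0.2614 mol
Fe²⁺ + 2e⁻ → Fe, so n(e⁻) = 2 × 0.2614 = 0.5228 mol
Q = 0.5228 × 96500 / 0.706 = 71460 C
I = Q / t = 71460 / 38160 s = 1.87 A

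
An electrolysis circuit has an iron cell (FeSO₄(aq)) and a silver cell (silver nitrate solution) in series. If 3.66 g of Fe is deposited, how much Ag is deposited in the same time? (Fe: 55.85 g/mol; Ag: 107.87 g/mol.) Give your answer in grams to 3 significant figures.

n(Fe) = 3.66 / 55.85 = 0.06553 mol
Fe²⁺ + 2e⁻ → Fe, so n(e⁻) = 2 × 0.06553 = 0.1311 mol
Since the cells are in series, n(e⁻) in the Ag cell is also 0.1311 mol.
Ag⁺ + e⁻ → Ag, so n(Ag) = 0.1311 mol
m(Ag) = 0.1311 × 107.87 = 14.1 g

14.1 g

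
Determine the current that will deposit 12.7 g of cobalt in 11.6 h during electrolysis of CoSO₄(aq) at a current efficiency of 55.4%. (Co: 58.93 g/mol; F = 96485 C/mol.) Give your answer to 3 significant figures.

1.80 A

n(Co) = 12.7 / 58.93 = 0.2155 mol
Co²⁺ + 2e⁻ → Co, so n(e⁻) = 2 × 0.2155 = 0.4310 mol
Q = 0.4310 × 96485 / 0.554 = 75060 C
I = Q / t = 75060 / 41760 s = 1.80 A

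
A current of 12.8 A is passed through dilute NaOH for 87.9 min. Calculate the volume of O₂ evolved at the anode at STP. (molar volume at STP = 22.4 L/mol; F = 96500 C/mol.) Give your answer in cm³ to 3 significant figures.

3920 cm³

Charge passed = 12.8 × 5274 = 67510 C
Moles of electrons = 67510 / 96500 = 0.6996 mol
2H₂O → O₂ + 4H⁺ + 4e⁻, so n(O₂) = 0.6996 / 4 = 0.1749 mol
V = 0.1749 × 22.4 = 3.918 L
= 3920 cm³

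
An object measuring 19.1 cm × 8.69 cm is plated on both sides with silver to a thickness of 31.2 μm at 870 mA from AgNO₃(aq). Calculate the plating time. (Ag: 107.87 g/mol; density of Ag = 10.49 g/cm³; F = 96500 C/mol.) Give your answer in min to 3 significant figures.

Plated area = 2 × 19.1 × 8.69 = 332.0 cm²
Volume = 332.0 × 31.2×10⁻⁴ cm = 1.036 cm³
m(Ag) = 1.036 × 10.49 = 10.87 g
n(Ag) = 10.87 / 107.87 = 0.1008 mol; n(e⁻) = 0.1008 mol
Q = 0.1008 × 96500 = 9727 C
t = 9727 / 0.870 = 11180 s = 186 min

186 min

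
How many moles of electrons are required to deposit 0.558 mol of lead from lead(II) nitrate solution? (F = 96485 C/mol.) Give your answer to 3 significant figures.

1.12 mol

Pb²⁺ + 2e⁻ → Pb, so n(e⁻) = 2 × 0.558 = 1.116 mol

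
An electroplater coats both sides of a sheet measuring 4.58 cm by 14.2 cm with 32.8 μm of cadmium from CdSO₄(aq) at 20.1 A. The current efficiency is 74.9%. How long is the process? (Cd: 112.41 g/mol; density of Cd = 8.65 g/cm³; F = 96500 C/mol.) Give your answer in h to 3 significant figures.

Plated area = 2 × 4.58 × 14.2 = 130.1 cm²
Volume = 130.1 × 32.8×10⁻⁴ cm = 0.4267 cm³
m(Cd) = 0.4267 × 8.65 = 3.691 g
n(Cd) = 3.691 / 112.41 = 0.03284 mol; n(e⁻) = 2 × 0.03284 = 0.06568 mol
Q = 0.06568 × 96500 / 0.749 = 8462 C
t = 8462 / 20.1 = 421.0 s = 0.117 h

0.117 h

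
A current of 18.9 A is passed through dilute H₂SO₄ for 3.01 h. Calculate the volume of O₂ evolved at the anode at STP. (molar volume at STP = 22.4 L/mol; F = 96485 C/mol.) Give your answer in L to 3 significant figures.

Q = It = 18.9 × 10836 = 2.048×10^5 C
n(e⁻) = 2.048×10^5 / 96485 = 2.123 mol
2H₂O → O₂ + 4H⁺ + 4e⁻, so n(O₂) = 2.123 / 4 = 0.5308 mol
V = 0.5308 × 22.4 = 11.89 L

11.9 L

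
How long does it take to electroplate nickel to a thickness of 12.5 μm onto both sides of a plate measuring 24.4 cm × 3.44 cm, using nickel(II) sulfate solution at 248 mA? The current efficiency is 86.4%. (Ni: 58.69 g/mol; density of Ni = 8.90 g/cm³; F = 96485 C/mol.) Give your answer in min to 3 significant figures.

478 min

Plated area = 2 × 24.4 × 3.44 = 167.9 cm²
Volume = 167.9 × 12.5×10⁻⁴ cm = 0.2099 cm³
m(Ni) = 0.2099 × 8.90 = 1.868 g
n(Ni) = 1.868 / 58.69 = 0.03183 mol; n(e⁻) = 2 × 0.03183 = 0.06366 mol
Q = 0.06366 × 96485 / 0.864 = 7109 C
t = 7109 / 0.248 = 28670 s = 478 min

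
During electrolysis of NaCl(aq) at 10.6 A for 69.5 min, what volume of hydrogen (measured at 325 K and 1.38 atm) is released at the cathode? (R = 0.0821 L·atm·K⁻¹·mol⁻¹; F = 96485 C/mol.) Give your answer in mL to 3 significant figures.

4430 mL

Q = 10.6 A × 4170 s = 44200 C
n(e⁻) = 44200 / 96485 = 0.4581 mol
2H⁺ + 2e⁻ → H₂, so n(H₂) = 0.4581 / 2 = 0.2291 mol
V = nRT/P = 0.2291 × 0.0821 × 325 / 1.38 = 4.430 L
= 4430 mL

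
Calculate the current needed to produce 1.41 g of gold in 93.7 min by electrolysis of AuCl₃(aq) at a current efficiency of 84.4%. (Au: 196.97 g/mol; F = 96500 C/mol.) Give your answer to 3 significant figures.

0.437 A

n(Au) = 1.41 / 196.97 = 0.007158 mol
Au³⁺ + 3e⁻ → Au, so n(e⁻) = 3 × 0.007158 = 0.02147 mol
Q = 0.02147 × 96500 / 0.844 = 2455 C
I = Q / t = 2455 / 5622 s = 0.437 A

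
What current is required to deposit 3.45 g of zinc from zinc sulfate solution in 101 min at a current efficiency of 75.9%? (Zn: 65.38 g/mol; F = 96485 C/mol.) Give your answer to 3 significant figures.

2.21 A

n(Zn) = 3.45 / 65.38 = 0.05277 mol
Zn²⁺ + 2e⁻ → Zn, so n(e⁻) = 2 × 0.05277 = 0.1055 mol
Q = 0.1055 × 96485 / 0.759 = 13410 C
I = Q / t = 13410 / 6060 s = 2.21 A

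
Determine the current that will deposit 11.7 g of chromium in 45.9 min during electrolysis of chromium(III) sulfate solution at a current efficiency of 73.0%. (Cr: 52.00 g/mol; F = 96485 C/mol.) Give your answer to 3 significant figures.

32.4 A

n(Cr) = 11.7 / 52.00 = 0.2250 mol
Cr³⁺ + 3e⁻ → Cr, so n(e⁻) = 3 × 0.2250 = 0.6750 mol
Q = 0.6750 × 96485 / 0.730 = 89220 C
I = Q / t = 89220 / 2754 s = 32.4 A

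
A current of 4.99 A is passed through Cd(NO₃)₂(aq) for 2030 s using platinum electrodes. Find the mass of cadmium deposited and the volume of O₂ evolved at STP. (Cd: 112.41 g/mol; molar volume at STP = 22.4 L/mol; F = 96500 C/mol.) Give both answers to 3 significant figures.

5.90 g Cd; 0.588 L O₂

Q = 4.99 × 2030 = 10130 C; n(e⁻) = 10130 / 96500 = 0.1050 mol
Cathode: Cd²⁺ + 2e⁻ → Cd → n(Cd) = 0.1050/2 = 0.05250 mol → 5.90 g
Anode: 2H₂O → O₂ + 4H⁺ + 4e⁻ → n(O₂) = 0.1050/4 = 0.02625 mol → 0.588 L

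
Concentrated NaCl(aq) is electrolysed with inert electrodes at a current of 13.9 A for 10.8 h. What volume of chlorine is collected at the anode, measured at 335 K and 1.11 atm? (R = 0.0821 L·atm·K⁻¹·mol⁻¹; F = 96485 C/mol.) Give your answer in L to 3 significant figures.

69.4 L

Charge passed = 13.9 × 38880 = 5.404×10^5 C
n(e⁻) = 5.404×10^5 / 96485 = 5.601 mol
2Cl⁻ → Cl₂ + 2e⁻, so n(Cl₂) = 5.601 / 2 = 2.801 mol
V = nRT/P = 2.801 × 0.0821 × 335 / 1.11 = 69.40 L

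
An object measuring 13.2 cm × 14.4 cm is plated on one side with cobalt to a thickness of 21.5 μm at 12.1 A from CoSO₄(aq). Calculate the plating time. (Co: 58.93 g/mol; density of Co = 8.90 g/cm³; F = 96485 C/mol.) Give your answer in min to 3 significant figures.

16.4 min

Plated area = 13.2 × 14.4 = 190.1 cm²
Volume = 190.1 × 21.5×10⁻⁴ cm = 0.4087 cm³
m(Co) = 0.4087 × 8.90 = 3.637 g
n(Co) = 3.637 / 58.93 = 0.06172 mol; n(e⁻) = 2 × 0.06172 = 0.1234 mol
Q = 0.1234 × 96485 = 11910 C
t = 11910 / 12.1 = 984.3 s = 16.4 min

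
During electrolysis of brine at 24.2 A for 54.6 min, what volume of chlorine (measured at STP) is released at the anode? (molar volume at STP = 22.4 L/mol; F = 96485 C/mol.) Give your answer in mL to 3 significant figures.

Q = It = 24.2 × 3276 = 79280 C
n(e⁻) = 79280 / 96485 = 0.8217 mol
2Cl⁻ → Cl₂ + 2e⁻, so n(Cl₂) = 0.8217 / 2 = 0.4109 mol
V = 0.4109 × 22.4 = 9.204 L
= 9200 mL

9200 mL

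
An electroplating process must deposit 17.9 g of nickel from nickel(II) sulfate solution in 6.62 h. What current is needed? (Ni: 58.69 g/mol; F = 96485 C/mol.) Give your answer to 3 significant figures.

n(Ni) = 17.9 / 58.69 = 0.3050 mol
Ni²⁺ + 2e⁻ → Ni, so n(e⁻) = 2 × 0.3050 = 0.6100 mol
Q = 0.6100 × 96485 = 58860 C
I = Q / t = 58860 / 23832 s = 2.47 A

2.47 A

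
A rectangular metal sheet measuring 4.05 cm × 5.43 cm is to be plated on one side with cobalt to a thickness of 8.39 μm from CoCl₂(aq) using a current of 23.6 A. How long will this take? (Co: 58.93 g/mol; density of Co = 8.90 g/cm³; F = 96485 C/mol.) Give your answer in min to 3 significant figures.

0.380 min

Plated area = 4.05 × 5.43 = 21.99 cm²
Volume = 21.99 × 8.39×10⁻⁴ cm = 0.01845 cm³
m(Co) = 0.01845 × 8.90 = 0.1642 g
n(Co) = 0.1642 / 58.93 = 0.002786 mol; n(e⁻) = 2 × 0.002786 = 0.005572 mol
Q = 0.005572 × 96485 = 537.6 C
t = 537.6 / 23.6 = 22.78 s = 0.380 min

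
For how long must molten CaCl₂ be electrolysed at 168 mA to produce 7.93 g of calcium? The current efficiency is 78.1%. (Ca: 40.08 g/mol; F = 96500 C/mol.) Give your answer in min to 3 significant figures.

4850 min

n(Ca) = 7.93 / 40.08 = 0.1979 mol
Ca²⁺ + 2e⁻ → Ca, so n(e⁻) = 2 × 0.1979 = 0.3958 mol
Q = 0.3958 × 96500 / 0.781 = 48900 C
t = Q / I = 48900 / 0.168 = 2.911×10^5 s = 4850 min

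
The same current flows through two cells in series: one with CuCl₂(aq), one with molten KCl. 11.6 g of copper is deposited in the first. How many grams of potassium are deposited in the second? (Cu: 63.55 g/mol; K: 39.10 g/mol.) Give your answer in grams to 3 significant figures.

n(Cu) = 11.6 / 63.55 = 0.1825 mol
Cu²⁺ + 2e⁻ → Cu, so n(e⁻) = 2 × 0.1825 = 0.3650 mol
In series, the same 0.3650 mol of electrons flows through the second cell.
K⁺ + e⁻ → K, so n(K) = 0.3650 mol
m(K) = 0.3650 × 39.10 = 14.3 g

14.3 g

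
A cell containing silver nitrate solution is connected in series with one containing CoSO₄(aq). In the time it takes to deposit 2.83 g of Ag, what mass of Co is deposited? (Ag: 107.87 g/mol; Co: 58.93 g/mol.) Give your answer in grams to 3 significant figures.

n(Ag) = 2.83 / 107.87 = 0.02624 mol
Ag⁺ + e⁻ → Ag, so n(e⁻) = 0.02624 mol
Same current for the same time ⇒ same n(e⁻) = 0.02624 mol in both cells.
Co²⁺ + 2e⁻ → Co, so n(Co) = 0.02624 / 2 = 0.01312 mol
m(Co) = 0.01312 × 58.93 = 0.773 g

0.773 g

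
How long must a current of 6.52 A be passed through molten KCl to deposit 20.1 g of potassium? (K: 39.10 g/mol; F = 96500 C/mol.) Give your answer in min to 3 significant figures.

n(K) = 20.1 / 39.10 = 0.5141 mol
K⁺ + e⁻ → K, so n(e⁻) = 0.5141 mol
Q = 0.5141 × 96500 = 49610 C
t = Q / I = 49610 / 6.52 = 7609 s = 127 min

127 min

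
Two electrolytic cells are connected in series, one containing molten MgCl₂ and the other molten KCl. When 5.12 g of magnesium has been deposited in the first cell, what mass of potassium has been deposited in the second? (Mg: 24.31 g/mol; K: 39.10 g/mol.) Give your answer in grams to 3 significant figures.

16.5 g

n(Mg) = 5.12 / 24.31 = 0.2106 mol
Mg²⁺ + 2e⁻ → Mg, so n(e⁻) = 2 × 0.2106 = 0.4212 mol
Same current for the same time ⇒ same n(e⁻) = 0.4212 mol in both cells.
K⁺ + e⁻ → K, so n(K) = 0.4212 mol
m(K) = 0.4212 × 39.10 = 16.5 g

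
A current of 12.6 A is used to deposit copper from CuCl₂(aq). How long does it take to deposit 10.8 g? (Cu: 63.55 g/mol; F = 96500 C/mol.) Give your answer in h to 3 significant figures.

0.723 h

n(Cu) = 10.8 / 63.55 = 0.1699 mol
Cu²⁺ + 2e⁻ → Cu, so n(e⁻) = 2 × 0.1699 = 0.3398 mol
Q = 0.3398 × 96500 = 32790 C
t = Q / I = 32790 / 12.6 = 2602 s = 0.723 h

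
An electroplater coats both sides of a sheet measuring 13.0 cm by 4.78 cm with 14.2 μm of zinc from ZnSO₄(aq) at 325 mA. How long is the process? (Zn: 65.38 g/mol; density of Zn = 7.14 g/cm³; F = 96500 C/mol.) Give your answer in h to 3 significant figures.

3.18 h

Plated area = 2 × 13.0 × 4.78 = 124.3 cm²
Volume = 124.3 × 14.2×10⁻⁴ cm = 0.1765 cm³
m(Zn) = 0.1765 × 7.14 = 1.260 g
n(Zn) = 1.260 / 65.38 = 0.01927 mol; n(e⁻) = 2 × 0.01927 = 0.03854 mol
Q = 0.03854 × 96500 = 3719 C
t = 3719 / 0.325 = 11440 s = 3.18 h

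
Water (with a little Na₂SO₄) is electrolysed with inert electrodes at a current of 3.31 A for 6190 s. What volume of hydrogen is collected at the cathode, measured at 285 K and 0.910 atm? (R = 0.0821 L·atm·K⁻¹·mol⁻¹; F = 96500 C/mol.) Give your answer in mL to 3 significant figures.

2730 mL

Q = 3.31 A × 6190 s = 20490 C
n(e⁻) = Q/F = 20490/96500 = 0.2123 mol
2H⁺ + 2e⁻ → H₂, so n(H₂) = 0.2123 / 2 = 0.1062 mol
V = nRT/P = 0.1062 × 0.0821 × 285 / 0.910 = 2.731 L
= 2730 mL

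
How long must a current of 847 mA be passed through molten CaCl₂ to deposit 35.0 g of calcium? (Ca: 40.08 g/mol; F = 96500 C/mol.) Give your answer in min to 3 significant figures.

3320 min

n(Ca) = 35.0 / 40.08 = 0.8733 mol
Ca²⁺ + 2e⁻ → Ca, so n(e⁻) = 2 × 0.8733 = 1.747 mol
Q = 1.747 × 96500 = 1.686×10^5 C
t = Q / I = 1.686×10^5 / 0.847 = 1.991×10^5 s = 3320 min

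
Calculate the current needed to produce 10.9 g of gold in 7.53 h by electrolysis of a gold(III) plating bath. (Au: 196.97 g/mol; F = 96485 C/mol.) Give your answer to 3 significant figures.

0.591 A

n(Au) = 10.9 / 196.97 = 0.05534 mol
Au³⁺ + 3e⁻ → Au, so n(e⁻) = 3 × 0.05534 = 0.1660 mol
Q = 0.1660 × 96485 = 16020 C
I = Q / t = 16020 / 27108 s = 0.591 A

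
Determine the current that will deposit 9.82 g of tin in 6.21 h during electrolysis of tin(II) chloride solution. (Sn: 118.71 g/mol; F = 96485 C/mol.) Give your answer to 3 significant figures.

n(Sn) = 9.82 / 118.71 = 0.08272 mol
Sn²⁺ + 2e⁻ → Sn, so n(e⁻) = 2 × 0.08272 = 0.1654 mol
Q = 0.1654 × 96485 = 15960 C
I = Q / t = 15960 / 22356 s = 0.714 A

0.714 A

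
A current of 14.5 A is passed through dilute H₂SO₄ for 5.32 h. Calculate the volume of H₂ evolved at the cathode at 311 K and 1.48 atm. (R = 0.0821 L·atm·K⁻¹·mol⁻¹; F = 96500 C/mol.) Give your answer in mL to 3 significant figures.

Q = 14.5 A × 19152 s = 2.777×10^5 C
n(e⁻) = 2.777×10^5 / 96500 = 2.878 mol
2H⁺ + 2e⁻ → H₂, so n(H₂) = 2.878 / 2 = 1.439 mol
V = nRT/P = 1.439 × 0.0821 × 311 / 1.48 = 24.83 L
= 24800 mL

24800 mL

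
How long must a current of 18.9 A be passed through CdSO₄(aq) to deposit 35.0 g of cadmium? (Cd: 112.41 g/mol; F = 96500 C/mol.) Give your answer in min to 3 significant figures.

53.0 min

n(Cd) = 35.0 / 112.41 = 0.3114 mol
Cd²⁺ + 2e⁻ → Cd, so n(e⁻) = 2 × 0.3114 = 0.6228 mol
Q = 0.6228 × 96500 = 60100 C
t = Q / I = 60100 / 18.9 = 3180 s = 53.0 min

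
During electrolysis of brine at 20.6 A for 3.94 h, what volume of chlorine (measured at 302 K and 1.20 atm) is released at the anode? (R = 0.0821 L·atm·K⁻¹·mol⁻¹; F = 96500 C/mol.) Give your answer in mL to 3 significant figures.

31300 mL

Charge passed = 20.6 × 14184 = 2.922×10^5 C
Moles of electrons = 2.922×10^5 / 96500 = 3.028 mol
2Cl⁻ → Cl₂ + 2e⁻, so n(Cl₂) = 3.028 / 2 = 1.514 mol
V = nRT/P = 1.514 × 0.0821 × 302 / 1.20 = 31.28 L
= 31300 mL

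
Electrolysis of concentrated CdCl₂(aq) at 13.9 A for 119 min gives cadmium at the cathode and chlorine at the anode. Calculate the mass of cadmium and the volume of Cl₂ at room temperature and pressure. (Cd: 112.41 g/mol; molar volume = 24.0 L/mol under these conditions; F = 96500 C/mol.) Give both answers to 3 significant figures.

57.8 g Cd; 12.3 L Cl₂

Q = 13.9 × 7140 = 99250 C; n(e⁻) = 99250 / 96500 = 1.028 mol
Cathode: Cd²⁺ + 2e⁻ → Cd → n(Cd) = 1.028/2 = 0.5140 mol → 57.8 g
Anode: 2Cl⁻ → Cl₂ + 2e⁻ → n(Cl₂) = 1.028/2 = 0.5140 mol → 12.3 L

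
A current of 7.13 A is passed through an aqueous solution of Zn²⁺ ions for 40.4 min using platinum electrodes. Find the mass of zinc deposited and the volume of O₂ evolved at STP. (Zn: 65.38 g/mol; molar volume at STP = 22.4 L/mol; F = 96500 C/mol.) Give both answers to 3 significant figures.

Q = 7.13 × 2424 = 17280 C; n(e⁻) = 17280 / 96500 = 0.1791 mol
Cathode: Zn²⁺ + 2e⁻ → Zn → n(Zn) = 0.1791/2 = 0.08955 mol → 5.85 g
Anode: 2H₂O → O₂ + 4H⁺ + 4e⁻ → n(O₂) = 0.1791/4 = 0.04478 mol → 1.00 L

5.85 g Zn; 1.00 L O₂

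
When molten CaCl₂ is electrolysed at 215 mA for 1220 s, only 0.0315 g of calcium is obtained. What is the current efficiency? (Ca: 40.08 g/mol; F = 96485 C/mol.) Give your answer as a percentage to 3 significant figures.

57.8%

Q = 0.215 × 1220 = 262.3 C
n(e⁻) = 262.3 / 96485 = 0.002719 mol
Ca²⁺ + 2e⁻ → Ca, so theoretical n(Ca) = 0.001360 mol → 0.05451 g
Efficiency = 0.0315 / 0.05451 = 0.5779 = 57.8%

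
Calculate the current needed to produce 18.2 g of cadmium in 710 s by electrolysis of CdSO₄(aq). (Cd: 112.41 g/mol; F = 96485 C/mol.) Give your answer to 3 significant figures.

n(Cd) = 18.2 / 112.41 = 0.1619 mol
Cd²⁺ + 2e⁻ → Cd, so n(e⁻) = 2 × 0.1619 = 0.3238 mol
Q = 0.3238 × 96485 = 31240 C
I = Q / t = 31240 / 710 s = 44.0 A

44.0 A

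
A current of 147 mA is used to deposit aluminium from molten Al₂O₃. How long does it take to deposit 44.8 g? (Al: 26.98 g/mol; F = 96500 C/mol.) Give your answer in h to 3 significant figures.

908 h

n(Al) = 44.8 / 26.98 = 1.660 mol
Al³⁺ + 3e⁻ → Al, so n(e⁻) = 3 × 1.660 = 4.980 mol
Q = 4.980 × 96500 = 4.806×10^5 C
t = Q / I = 4.806×10^5 / 0.147 = 3.269×10^6 s = 908 h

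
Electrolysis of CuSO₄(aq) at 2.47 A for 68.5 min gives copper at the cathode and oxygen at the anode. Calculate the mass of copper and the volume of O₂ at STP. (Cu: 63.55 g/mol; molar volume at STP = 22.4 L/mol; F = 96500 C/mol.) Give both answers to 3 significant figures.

Q = 2.47 × 4110 = 10150 C; n(e⁻) = 10150 / 96500 = 0.1052 mol
Cathode: Cu²⁺ + 2e⁻ → Cu → n(Cu) = 0.1052/2 = 0.05260 mol → 3.34 g
Anode: 2H₂O → O₂ + 4H⁺ + 4e⁻ → n(O₂) = 0.1052/4 = 0.02630 mol → 0.589 L

3.34 g Cu; 0.589 L O₂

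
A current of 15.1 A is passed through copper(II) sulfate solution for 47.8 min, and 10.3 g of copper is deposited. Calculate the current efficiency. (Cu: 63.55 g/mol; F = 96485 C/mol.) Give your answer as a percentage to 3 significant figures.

Q = 15.1 × 2868 = 43310 C
n(e⁻) = 43310 / 96485 = 0.4489 mol
Cu²⁺ + 2e⁻ → Cu, so theoretical n(Cu) = 0.2245 mol → 14.27 g
Efficiency = 10.3 / 14.27 = 0.7218 = 72.2%

72.2%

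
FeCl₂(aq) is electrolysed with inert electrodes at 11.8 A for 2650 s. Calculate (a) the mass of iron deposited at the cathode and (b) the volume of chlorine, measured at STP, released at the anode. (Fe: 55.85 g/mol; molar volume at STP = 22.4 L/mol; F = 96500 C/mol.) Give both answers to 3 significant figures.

9.05 g Fe; 3.63 L Cl₂

Q = 11.8 × 2650 = 31270 C; n(e⁻) = 31270 / 96500 = 0.3240 mol
Cathode: Fe²⁺ + 2e⁻ → Fe → n(Fe) = 0.3240/2 = 0.1620 mol → 9.05 g
Anode: 2Cl⁻ → Cl₂ + 2e⁻ → n(Cl₂) = 0.3240/2 = 0.1620 mol → 3.63 L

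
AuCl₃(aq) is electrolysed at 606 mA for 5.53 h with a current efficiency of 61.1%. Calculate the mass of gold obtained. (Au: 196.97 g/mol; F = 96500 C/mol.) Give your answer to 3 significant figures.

5.02 g

Q = 0.606 × 19908 = 12060 C
n(e⁻) = 12060 / 96500 = 0.1250 mol
Au³⁺ + 3e⁻ → Au, so theoretical m(Au) = 0.04167 × 196.97 = 8.208 g
Actual mass = 61.1% × 8.208 = 5.02 g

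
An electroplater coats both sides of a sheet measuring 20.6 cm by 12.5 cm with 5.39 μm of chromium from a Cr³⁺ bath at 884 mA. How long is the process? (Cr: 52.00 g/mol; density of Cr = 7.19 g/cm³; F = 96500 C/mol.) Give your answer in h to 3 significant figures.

3.49 h

Plated area = 2 × 20.6 × 12.5 = 515.0 cm²
Volume = 515.0 × 5.39×10⁻⁴ cm = 0.2776 cm³
m(Cr) = 0.2776 × 7.19 = 1.996 g
n(Cr) = 1.996 / 52.00 = 0.03838 mol; n(e⁻) = 3 × 0.03838 = 0.1151 mol
Q = 0.1151 × 96500 = 11110 C
t = 11110 / 0.884 = 12570 s = 3.49 h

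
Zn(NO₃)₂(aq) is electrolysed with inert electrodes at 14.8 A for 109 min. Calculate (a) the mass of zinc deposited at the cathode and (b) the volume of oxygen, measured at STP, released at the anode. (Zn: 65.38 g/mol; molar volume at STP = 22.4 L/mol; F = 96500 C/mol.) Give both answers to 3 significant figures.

Q = 14.8 × 6540 = 96790 C; n(e⁻) = 96790 / 96500 = 1.003 mol
Cathode: Zn²⁺ + 2e⁻ → Zn → n(Zn) = 1.003/2 = 0.5015 mol → 32.8 g
Anode: 2H₂O → O₂ + 4H⁺ + 4e⁻ → n(O₂) = 1.003/4 = 0.2508 mol → 5.62 L

32.8 g Zn; 5.62 L O₂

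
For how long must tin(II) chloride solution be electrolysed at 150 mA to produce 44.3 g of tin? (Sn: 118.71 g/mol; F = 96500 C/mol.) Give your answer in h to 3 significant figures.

133 h

n(Sn) = 44.3 / 118.71 = 0.3732 mol
Sn²⁺ + 2e⁻ → Sn, so n(e⁻) = 2 × 0.3732 = 0.7464 mol
Q = 0.7464 × 96500 = 72030 C
t = Q / I = 72030 / 0.150 = 4.802×10^5 s = 133 h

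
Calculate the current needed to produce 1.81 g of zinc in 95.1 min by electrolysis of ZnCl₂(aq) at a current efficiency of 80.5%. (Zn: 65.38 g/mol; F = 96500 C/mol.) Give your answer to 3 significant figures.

n(Zn) = 1.81 / 65.38 = 0.02768 mol
Zn²⁺ + 2e⁻ → Zn, so n(e⁻) = 2 × 0.02768 = 0.05536 mol
Q = 0.05536 × 96500 / 0.805 = 6636 C
I = Q / t = 6636 / 5706 s = 1.16 A

1.16 A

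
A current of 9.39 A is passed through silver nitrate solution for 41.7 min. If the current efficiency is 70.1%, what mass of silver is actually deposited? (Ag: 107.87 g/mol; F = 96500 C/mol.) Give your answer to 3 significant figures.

18.4 g

Q = 9.39 × 2502 = 23490 C
n(e⁻) = 23490 / 96500 = 0.2434 mol
Ag⁺ + e⁻ → Ag, so theoretical m(Ag) = 0.2434 × 107.87 = 26.26 g
Actual mass = 70.1% × 26.26 = 18.4 g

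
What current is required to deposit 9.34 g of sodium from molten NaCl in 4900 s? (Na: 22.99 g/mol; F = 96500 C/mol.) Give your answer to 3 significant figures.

n(Na) = 9.34 / 22.99 = 0.4063 mol
Na⁺ + e⁻ → Na, so n(e⁻) = 0.4063 mol
Q = 0.4063 × 96500 = 39210 C
I = Q / t = 39210 / 4900 s = 8.00 A

8.00 A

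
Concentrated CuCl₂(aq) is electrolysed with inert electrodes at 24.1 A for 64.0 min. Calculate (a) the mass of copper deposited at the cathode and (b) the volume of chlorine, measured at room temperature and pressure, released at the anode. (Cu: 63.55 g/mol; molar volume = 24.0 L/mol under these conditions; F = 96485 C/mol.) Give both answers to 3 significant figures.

Q = 24.1 × 3840 = 92540 C; n(e⁻) = 92540 / 96485 = 0.9591 mol
Cathode: Cu²⁺ + 2e⁻ → Cu → n(Cu) = 0.9591/2 = 0.4796 mol → 30.5 g
Anode: 2Cl⁻ → Cl₂ + 2e⁻ → n(Cl₂) = 0.9591/2 = 0.4796 mol → 11.5 L

30.5 g Cu; 11.5 L Cl₂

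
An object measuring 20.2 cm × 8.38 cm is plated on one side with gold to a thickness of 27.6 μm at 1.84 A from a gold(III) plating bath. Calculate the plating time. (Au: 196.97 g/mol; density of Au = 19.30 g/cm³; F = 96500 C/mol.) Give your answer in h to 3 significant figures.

2.00 h

Plated area = 20.2 × 8.38 = 169.3 cm²
Volume = 169.3 × 27.6×10⁻⁴ cm = 0.4673 cm³
m(Au) = 0.4673 × 19.30 = 9.019 g
n(Au) = 9.019 / 196.97 = 0.04579 mol; n(e⁻) = 3 × 0.04579 = 0.1374 mol
Q = 0.1374 × 96500 = 13260 C
t = 13260 / 1.84 = 7207 s = 2.00 h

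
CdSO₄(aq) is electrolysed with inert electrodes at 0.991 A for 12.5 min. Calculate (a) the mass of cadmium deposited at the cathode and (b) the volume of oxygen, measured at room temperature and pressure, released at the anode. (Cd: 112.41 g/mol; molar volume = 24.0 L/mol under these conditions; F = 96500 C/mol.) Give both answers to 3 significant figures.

0.433 g Cd; 0.0462 L O₂

Q = 0.991 × 750 = 743.3 C; n(e⁻) = 743.3 / 96500 = 0.007703 mol
Cathode: Cd²⁺ + 2e⁻ → Cd → n(Cd) = 0.007703/2 = 0.003852 mol → 0.433 g
Anode: 2H₂O → O₂ + 4H⁺ + 4e⁻ → n(O₂) = 0.007703/4 = 0.001926 mol → 0.0462 L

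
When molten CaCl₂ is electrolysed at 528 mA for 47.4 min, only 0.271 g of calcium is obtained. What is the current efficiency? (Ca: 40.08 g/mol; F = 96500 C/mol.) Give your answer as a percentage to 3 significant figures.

Q = 0.528 × 2844 = 1502 C
n(e⁻) = 1502 / 96500 = 0.01556 mol
Ca²⁺ + 2e⁻ → Ca, so theoretical n(Ca) = 0.007780 mol → 0.3118 g
Efficiency = 0.271 / 0.3118 = 0.8691 = 86.9%

86.9%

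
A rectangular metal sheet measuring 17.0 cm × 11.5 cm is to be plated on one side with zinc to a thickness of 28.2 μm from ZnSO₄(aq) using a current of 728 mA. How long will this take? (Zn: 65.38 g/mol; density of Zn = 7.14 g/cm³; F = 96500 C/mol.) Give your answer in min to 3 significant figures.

266 min

Plated area = 17.0 × 11.5 = 195.5 cm²
Volume = 195.5 × 28.2×10⁻⁴ cm = 0.5513 cm³
m(Zn) = 0.5513 × 7.14 = 3.936 g
n(Zn) = 3.936 / 65.38 = 0.06020 mol; n(e⁻) = 2 × 0.06020 = 0.1204 mol
Q = 0.1204 × 96500 = 11620 C
t = 11620 / 0.728 = 15960 s = 266 min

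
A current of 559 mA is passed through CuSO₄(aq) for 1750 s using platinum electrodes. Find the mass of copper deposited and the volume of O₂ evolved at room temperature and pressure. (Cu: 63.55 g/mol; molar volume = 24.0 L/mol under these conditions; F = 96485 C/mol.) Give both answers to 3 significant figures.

0.322 g Cu; 0.0608 L O₂

Q = 0.559 × 1750 = 978.3 C; n(e⁻) = 978.3 / 96485 = 0.01014 mol
Cathode: Cu²⁺ + 2e⁻ → Cu → n(Cu) = 0.01014/2 = 0.005070 mol → 0.322 g
Anode: 2H₂O → O₂ + 4H⁺ + 4e⁻ → n(O₂) = 0.01014/4 = 0.002535 mol → 0.0608 L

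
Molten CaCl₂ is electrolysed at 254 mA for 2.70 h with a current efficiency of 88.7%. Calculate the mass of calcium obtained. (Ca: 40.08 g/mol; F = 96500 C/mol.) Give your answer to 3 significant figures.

Q = 0.254 × 9720 = 2469 C
n(e⁻) = 2469 / 96500 = 0.02559 mol
Ca²⁺ + 2e⁻ → Ca, so theoretical m(Ca) = 0.01280 × 40.08 = 0.5130 g
Actual mass = 88.7% × 0.5130 = 0.455 g

0.455 g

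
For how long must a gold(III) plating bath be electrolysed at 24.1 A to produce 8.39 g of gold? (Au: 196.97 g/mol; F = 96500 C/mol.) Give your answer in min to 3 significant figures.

8.53 min

n(Au) = 8.39 / 196.97 = 0.04260 mol
Au³⁺ + 3e⁻ → Au, so n(e⁻) = 3 × 0.04260 = 0.1278 mol
Q = 0.1278 × 96500 = 12330 C
t = Q / I = 12330 / 24.1 = 511.6 s = 8.53 min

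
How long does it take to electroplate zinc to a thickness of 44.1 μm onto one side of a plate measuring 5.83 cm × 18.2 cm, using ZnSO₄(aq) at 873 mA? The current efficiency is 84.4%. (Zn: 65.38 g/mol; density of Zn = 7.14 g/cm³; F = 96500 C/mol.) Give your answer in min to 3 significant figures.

223 min

Plated area = 5.83 × 18.2 = 106.1 cm²
Volume = 106.1 × 44.1×10⁻⁴ cm = 0.4679 cm³
m(Zn) = 0.4679 × 7.14 = 3.341 g
n(Zn) = 3.341 / 65.38 = 0.05110 mol; n(e⁻) = 2 × 0.05110 = 0.1022 mol
Q = 0.1022 × 96500 / 0.844 = 11690 C
t = 11690 / 0.873 = 13390 s = 223 min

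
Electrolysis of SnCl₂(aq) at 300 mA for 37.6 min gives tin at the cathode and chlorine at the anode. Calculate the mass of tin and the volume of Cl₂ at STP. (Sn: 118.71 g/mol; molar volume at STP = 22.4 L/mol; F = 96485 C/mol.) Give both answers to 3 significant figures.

0.416 g Sn; 0.0786 L Cl₂

Q = 0.300 × 2256 = 676.8 C; n(e⁻) = 676.8 / 96485 = 0.007015 mol
Cathode: Sn²⁺ + 2e⁻ → Sn → n(Sn) = 0.007015/2 = 0.003508 mol → 0.416 g
Anode: 2Cl⁻ → Cl₂ + 2e⁻ → n(Cl₂) = 0.007015/2 = 0.003508 mol → 0.0786 L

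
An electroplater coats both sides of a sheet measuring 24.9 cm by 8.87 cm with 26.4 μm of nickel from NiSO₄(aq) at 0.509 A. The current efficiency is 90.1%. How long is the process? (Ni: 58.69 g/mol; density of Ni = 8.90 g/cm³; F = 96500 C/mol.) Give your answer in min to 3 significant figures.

1240 min

Plated area = 2 × 24.9 × 8.87 = 441.7 cm²
Volume = 441.7 × 26.4×10⁻⁴ cm = 1.166 cm³
m(Ni) = 1.166 × 8.90 = 10.38 g
n(Ni) = 10.38 / 58.69 = 0.1769 mol; n(e⁻) = 2 × 0.1769 = 0.3538 mol
Q = 0.3538 × 96500 / 0.901 = 37890 C
t = 37890 / 0.509 = 74440 s = 1240 min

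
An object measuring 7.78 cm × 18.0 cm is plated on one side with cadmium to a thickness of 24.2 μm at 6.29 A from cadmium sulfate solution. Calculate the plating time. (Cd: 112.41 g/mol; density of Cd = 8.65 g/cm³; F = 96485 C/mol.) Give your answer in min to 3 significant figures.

13.3 min

Plated area = 7.78 × 18.0 = 140.0 cm²
Volume = 140.0 × 24.2×10⁻⁴ cm = 0.3388 cm³
m(Cd) = 0.3388 × 8.65 = 2.931 g
n(Cd) = 2.931 / 112.41 = 0.02607 mol; n(e⁻) = 2 × 0.02607 = 0.05214 mol
Q = 0.05214 × 96485 = 5031 C
t = 5031 / 6.29 = 799.8 s = 13.3 min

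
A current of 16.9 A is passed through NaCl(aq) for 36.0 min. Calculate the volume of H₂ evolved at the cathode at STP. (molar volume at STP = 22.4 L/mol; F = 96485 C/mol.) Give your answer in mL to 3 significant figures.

4240 mL

Charge passed = 16.9 × 2160 = 36500 C
n(e⁻) = 36500 / 96485 = 0.3783 mol
2H⁺ + 2e⁻ → H₂, so n(H₂) = 0.3783 / 2 = 0.1892 mol
V = 0.1892 × 22.4 = 4.238 L
= 4240 mL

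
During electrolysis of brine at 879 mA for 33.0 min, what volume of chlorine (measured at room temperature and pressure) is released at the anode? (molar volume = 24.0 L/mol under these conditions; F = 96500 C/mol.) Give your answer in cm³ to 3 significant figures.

216 cm³

Q = It = 0.879 × 1980 = 1740 C
n(e⁻) = Q/F = 1740/96500 = 0.01803 mol
2Cl⁻ → Cl₂ + 2e⁻, so n(Cl₂) = 0.01803 / 2 = 0.009015 mol
V = 0.009015 × 24.0 = 0.2164 L
= 216 cm³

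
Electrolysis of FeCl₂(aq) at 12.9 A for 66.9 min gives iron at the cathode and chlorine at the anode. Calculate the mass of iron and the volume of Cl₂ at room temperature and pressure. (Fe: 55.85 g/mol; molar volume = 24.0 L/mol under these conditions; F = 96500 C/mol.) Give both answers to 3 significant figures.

Q = 12.9 × 4014 = 51780 C; n(e⁻) = 51780 / 96500 = 0.5366 mol
Cathode: Fe²⁺ + 2e⁻ → Fe → n(Fe) = 0.5366/2 = 0.2683 mol → 15.0 g
Anode: 2Cl⁻ → Cl₂ + 2e⁻ → n(Cl₂) = 0.5366/2 = 0.2683 mol → 6.44 L

15.0 g Fe; 6.44 L Cl₂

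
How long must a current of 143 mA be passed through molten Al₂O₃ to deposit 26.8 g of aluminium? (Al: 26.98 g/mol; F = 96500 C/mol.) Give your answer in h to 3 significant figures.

n(Al) = 26.8 / 26.98 = 0.9933 mol
Al³⁺ + 3e⁻ → Al, so n(e⁻) = 3 × 0.9933 = 2.980 mol
Q = 2.980 × 96500 = 2.876×10^5 C
t = Q / I = 2.876×10^5 / 0.143 = 2.011×10^6 s = 559 h

559 h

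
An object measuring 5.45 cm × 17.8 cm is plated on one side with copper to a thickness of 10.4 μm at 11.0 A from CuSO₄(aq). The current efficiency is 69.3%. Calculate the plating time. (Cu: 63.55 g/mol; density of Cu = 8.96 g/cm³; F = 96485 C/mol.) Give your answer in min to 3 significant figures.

Plated area = 5.45 × 17.8 = 97.01 cm²
Volume = 97.01 × 10.4×10⁻⁴ cm = 0.1009 cm³
m(Cu) = 0.1009 × 8.96 = 0.9041 g
n(Cu) = 0.9041 / 63.55 = 0.01423 mol; n(e⁻) = 2 × 0.01423 = 0.02846 mol
Q = 0.02846 × 96485 / 0.693 = 3962 C
t = 3962 / 11.0 = 360.2 s = 6.00 min

6.00 min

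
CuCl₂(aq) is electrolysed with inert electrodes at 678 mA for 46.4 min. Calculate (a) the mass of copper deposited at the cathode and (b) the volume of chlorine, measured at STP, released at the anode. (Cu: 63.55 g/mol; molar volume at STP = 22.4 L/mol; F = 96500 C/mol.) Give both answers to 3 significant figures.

Q = 0.678 × 2784 = 1888 C; n(e⁻) = 1888 / 96500 = 0.01956 mol
Cathode: Cu²⁺ + 2e⁻ → Cu → n(Cu) = 0.01956/2 = 0.009780 mol → 0.622 g
Anode: 2Cl⁻ → Cl₂ + 2e⁻ → n(Cl₂) = 0.01956/2 = 0.009780 mol → 0.219 L

0.622 g Cu; 0.219 L Cl₂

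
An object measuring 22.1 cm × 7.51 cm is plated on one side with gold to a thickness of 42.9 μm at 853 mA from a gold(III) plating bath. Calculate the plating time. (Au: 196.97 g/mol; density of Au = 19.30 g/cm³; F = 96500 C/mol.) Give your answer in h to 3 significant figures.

Plated area = 22.1 × 7.51 = 166.0 cm²
Volume = 166.0 × 42.9×10⁻⁴ cm = 0.7121 cm³
m(Au) = 0.7121 × 19.30 = 13.74 g
n(Au) = 13.74 / 196.97 = 0.06976 mol; n(e⁻) = 3 × 0.06976 = 0.2093 mol
Q = 0.2093 × 96500 = 20200 C
t = 20200 / 0.853 = 23680 s = 6.58 h

6.58 h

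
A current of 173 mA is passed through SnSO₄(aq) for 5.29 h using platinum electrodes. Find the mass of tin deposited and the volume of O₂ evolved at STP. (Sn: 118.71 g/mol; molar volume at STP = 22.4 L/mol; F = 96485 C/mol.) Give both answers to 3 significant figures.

2.03 g Sn; 0.191 L O₂

Q = 0.173 × 19044 = 3295 C; n(e⁻) = 3295 / 96485 = 0.03415 mol
Cathode: Sn²⁺ + 2e⁻ → Sn → n(Sn) = 0.03415/2 = 0.01708 mol → 2.03 g
Anode: 2H₂O → O₂ + 4H⁺ + 4e⁻ → n(O₂) = 0.03415/4 = 0.008538 mol → 0.191 L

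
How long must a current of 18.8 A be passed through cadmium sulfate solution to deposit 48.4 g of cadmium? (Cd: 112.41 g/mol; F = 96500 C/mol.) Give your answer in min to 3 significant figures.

73.7 min

n(Cd) = 48.4 / 112.41 = 0.4306 mol
Cd²⁺ + 2e⁻ → Cd, so n(e⁻) = 2 × 0.4306 = 0.8612 mol
Q = 0.8612 × 96500 = 83110 C
t = Q / I = 83110 / 18.8 = 4421 s = 73.7 min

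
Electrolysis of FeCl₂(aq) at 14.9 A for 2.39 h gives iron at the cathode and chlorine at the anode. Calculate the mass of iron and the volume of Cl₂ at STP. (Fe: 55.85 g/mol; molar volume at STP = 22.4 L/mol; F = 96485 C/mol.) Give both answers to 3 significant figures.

37.1 g Fe; 14.9 L Cl₂

Q = 14.9 × 8604 = 1.282×10^5 C; n(e⁻) = 1.282×10^5 / 96485 = 1.329 mol
Cathode: Fe²⁺ + 2e⁻ → Fe → n(Fe) = 1.329/2 = 0.6645 mol → 37.1 g
Anode: 2Cl⁻ → Cl₂ + 2e⁻ → n(Cl₂) = 1.329/2 = 0.6645 mol → 14.9 L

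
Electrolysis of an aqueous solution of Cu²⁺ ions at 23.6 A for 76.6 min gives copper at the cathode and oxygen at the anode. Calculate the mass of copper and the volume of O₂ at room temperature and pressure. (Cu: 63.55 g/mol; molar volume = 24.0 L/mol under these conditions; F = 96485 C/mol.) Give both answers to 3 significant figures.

35.7 g Cu; 6.75 L O₂

Q = 23.6 × 4596 = 1.085×10^5 C; n(e⁻) = 1.085×10^5 / 96485 = 1.125 mol
Cathode: Cu²⁺ + 2e⁻ → Cu → n(Cu) = 1.125/2 = 0.5625 mol → 35.7 g
Anode: 2H₂O → O₂ + 4H⁺ + 4e⁻ → n(O₂) = 1.125/4 = 0.2813 mol → 6.75 L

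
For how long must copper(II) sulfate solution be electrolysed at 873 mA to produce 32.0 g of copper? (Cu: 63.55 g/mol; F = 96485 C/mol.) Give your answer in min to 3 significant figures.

n(Cu) = 32.0 / 63.55 = 0.5035 mol
Cu²⁺ + 2e⁻ → Cu, so n(e⁻) = 2 × 0.5035 = 1.007 mol
Q = 1.007 × 96485 = 97160 C
t = Q / I = 97160 / 0.873 = 1.113×10^5 s = 1860 min

1860 min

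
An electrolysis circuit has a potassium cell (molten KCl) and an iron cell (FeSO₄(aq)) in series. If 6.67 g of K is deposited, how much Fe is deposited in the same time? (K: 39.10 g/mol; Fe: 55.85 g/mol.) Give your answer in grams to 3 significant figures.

n(K) = 6.67 / 39.10 = 0.1706 mol
K⁺ + e⁻ → K, so n(e⁻) = 0.1706 mol
The cells are in series, so the same charge (and hence the same n(e⁻) = 0.1706 mol) passes through both.
Fe²⁺ + 2e⁻ → Fe, so n(Fe) = 0.1706 / 2 = 0.08530 mol
m(Fe) = 0.08530 × 55.85 = 4.76 g

4.76 g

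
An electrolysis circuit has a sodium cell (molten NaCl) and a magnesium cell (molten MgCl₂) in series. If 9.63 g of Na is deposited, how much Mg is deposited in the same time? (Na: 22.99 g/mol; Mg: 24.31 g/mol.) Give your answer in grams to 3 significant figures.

n(Na) = 9.63 / 22.99 = 0.4189 mol
Na⁺ + e⁻ → Na, so n(e⁻) = 0.4189 mol
Since the cells are in series, n(e⁻) in the Mg cell is also 0.4189 mol.
Mg²⁺ + 2e⁻ → Mg, so n(Mg) = 0.4189 / 2 = 0.2095 mol
m(Mg) = 0.2095 × 24.31 = 5.09 g

5.09 g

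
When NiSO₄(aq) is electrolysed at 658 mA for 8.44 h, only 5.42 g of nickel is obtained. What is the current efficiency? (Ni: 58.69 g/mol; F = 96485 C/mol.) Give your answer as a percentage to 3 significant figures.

89.1%

Q = 0.658 × 30384 = 19990 C
n(e⁻) = 19990 / 96485 = 0.2072 mol
Ni²⁺ + 2e⁻ → Ni, so theoretical n(Ni) = 0.1036 mol → 6.080 g
Efficiency = 5.42 / 6.080 = 0.8914 = 89.1%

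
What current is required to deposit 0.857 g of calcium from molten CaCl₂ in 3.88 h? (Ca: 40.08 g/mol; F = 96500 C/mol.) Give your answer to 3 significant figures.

n(Ca) = 0.857 / 40.08 = 0.02138 mol
Ca²⁺ + 2e⁻ → Ca, so n(e⁻) = 2 × 0.02138 = 0.04276 mol
Q = 0.04276 × 96500 = 4126 C
I = Q / t = 4126 / 13968 s = 0.295 A

0.295 A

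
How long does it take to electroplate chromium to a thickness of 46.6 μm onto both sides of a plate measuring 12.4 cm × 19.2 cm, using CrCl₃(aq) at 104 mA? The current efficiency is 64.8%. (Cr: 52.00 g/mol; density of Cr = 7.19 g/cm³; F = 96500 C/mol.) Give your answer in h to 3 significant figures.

Plated area = 2 × 12.4 × 19.2 = 476.2 cm²
Volume = 476.2 × 46.6×10⁻⁴ cm = 2.219 cm³
m(Cr) = 2.219 × 7.19 = 15.95 g
n(Cr) = 15.95 / 52.00 = 0.3067 mol; n(e⁻) = 3 × 0.3067 = 0.9201 mol
Q = 0.9201 × 96500 / 0.648 = 1.370×10^5 C
t = 1.370×10^5 / 0.104 = 1.317×10^6 s = 366 h

366 h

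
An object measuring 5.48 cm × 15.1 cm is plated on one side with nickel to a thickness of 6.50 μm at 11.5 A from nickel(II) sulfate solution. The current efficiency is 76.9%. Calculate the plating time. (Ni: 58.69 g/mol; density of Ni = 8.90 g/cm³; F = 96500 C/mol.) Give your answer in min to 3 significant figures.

2.97 min

Plated area = 5.48 × 15.1 = 82.75 cm²
Volume = 82.75 × 6.50×10⁻⁴ cm = 0.05379 cm³
m(Ni) = 0.05379 × 8.90 = 0.4787 g
n(Ni) = 0.4787 / 58.69 = 0.008156 mol; n(e⁻) = 2 × 0.008156 = 0.01631 mol
Q = 0.01631 × 96500 / 0.769 = 2047 C
t = 2047 / 11.5 = 178.0 s = 2.97 min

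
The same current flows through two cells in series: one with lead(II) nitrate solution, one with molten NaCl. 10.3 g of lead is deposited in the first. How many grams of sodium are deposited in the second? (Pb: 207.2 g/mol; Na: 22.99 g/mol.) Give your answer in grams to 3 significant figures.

2.29 g

n(Pb) = 10.3 / 207.2 = 0.04971 mol
Pb²⁺ + 2e⁻ → Pb, so n(e⁻) = 2 × 0.04971 = 0.09942 mol
Since the cells are in series, n(e⁻) in the Na cell is also 0.09942 mol.
Na⁺ + e⁻ → Na, so n(Na) = 0.09942 mol
m(Na) = 0.09942 × 22.99 = 2.29 g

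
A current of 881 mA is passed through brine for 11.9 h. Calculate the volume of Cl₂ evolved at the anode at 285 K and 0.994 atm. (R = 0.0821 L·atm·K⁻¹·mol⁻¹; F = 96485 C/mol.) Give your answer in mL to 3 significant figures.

4600 mL

Charge passed = 0.881 × 42840 = 37740 C
Moles of electrons = 37740 / 96485 = 0.3911 mol
2Cl⁻ → Cl₂ + 2e⁻, so n(Cl₂) = 0.3911 / 2 = 0.1956 mol
V = nRT/P = 0.1956 × 0.0821 × 285 / 0.994 = 4.604 L
= 4600 mL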